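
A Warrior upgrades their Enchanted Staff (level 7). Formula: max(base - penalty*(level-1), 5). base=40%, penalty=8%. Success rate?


raw_rate = 40 - 8 * (7 - 1)
= 40 - 8 * 6
= 40 - 48
= -8
Apply floor: max(-8, 5) = 5%

5%


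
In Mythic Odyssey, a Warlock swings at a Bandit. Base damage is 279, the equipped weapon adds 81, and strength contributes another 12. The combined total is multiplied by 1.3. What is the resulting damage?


Sum base + weapon + str = 279 + 81 + 12 = 372
Multiply by 1.3:
372 * 1.3 = 483.6

483.6 damage


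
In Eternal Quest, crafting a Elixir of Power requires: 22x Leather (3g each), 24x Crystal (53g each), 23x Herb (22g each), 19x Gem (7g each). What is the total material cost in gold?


Cost breakdown:
  Leather: 22 * 3 = 66
  Crystal: 24 * 53 = 1272
  Herb: 23 * 22 = 506
  Gem: 19 * 7 = 133
Total = 66 + 1272 + 506 + 133 = 1977

1977 gold


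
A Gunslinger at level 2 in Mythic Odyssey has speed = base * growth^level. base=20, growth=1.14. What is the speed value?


value = base * growth^level
= 20 * 1.14^2
= 20 * 1.2996
= 25.99

25.99 speed


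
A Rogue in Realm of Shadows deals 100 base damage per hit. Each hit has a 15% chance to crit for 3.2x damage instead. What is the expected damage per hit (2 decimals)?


E[dmg] = base * (1 + crit_chance * (crit_mult - 1))
cc as decimal = 15/100 = 0.15
cm - 1 = 3.2 - 1 = 2.2
Bonus factor = 0.15 * 2.2 = 0.33
Total multiplier = 1 + 0.33 = 1.33
Expected damage = 100 * 1.33 = 133.00

133.00 damage


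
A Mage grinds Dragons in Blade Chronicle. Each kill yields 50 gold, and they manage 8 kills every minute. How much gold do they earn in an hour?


Gold per minute = 50 * 8 = 400
Gold per hour = 400 * 60 = 24000

24000 gold/hour


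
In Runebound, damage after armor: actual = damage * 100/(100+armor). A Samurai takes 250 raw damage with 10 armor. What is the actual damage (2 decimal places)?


actual = 250 * 100 / (100 + 10)
= 250 * 100 / 110
= 25000 / 110
= 227.27

227.27 damage


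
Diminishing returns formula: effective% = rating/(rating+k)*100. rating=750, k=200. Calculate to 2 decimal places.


effective% = rating / (rating + k) * 100
= 750 / (750 + 200) * 100
= 750 / 950 * 100
= 0.789474 * 100
= 78.95%

78.95%


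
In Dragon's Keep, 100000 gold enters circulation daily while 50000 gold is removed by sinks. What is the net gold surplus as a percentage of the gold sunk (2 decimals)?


Net gold = 100000 - 50000 = 50000
Inflation rate = net / sunk * 100 = 50000 / 50000 * 100
= 1.0 * 100
= 100.00%

100.00%


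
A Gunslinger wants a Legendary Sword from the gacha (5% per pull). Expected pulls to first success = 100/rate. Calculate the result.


Expected pulls for a geometric distribution = 1/p = 100 / rate%
= 100 / 5
= 20.0

20.0 pulls


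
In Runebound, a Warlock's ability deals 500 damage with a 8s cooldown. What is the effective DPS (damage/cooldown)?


DPS = damage / cooldown
= 500 / 8
= 62.50

62.50 DPS


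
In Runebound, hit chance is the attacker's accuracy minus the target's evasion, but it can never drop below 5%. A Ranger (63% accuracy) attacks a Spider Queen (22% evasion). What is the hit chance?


accuracy - evasion = 63 - 22 = 41
Apply floor: max(41, 5) = 41
Hit chance = 41%

41%


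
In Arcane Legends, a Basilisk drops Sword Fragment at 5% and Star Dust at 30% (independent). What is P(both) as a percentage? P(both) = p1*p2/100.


For independent events, P(both) = P(A) * P(B)
= 5% * 30%
= 150 / 100 %
= 1.5%

1.5%


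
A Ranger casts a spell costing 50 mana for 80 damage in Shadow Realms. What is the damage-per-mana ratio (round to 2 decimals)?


Efficiency = damage / mana
= 80 / 50
= 1.60

1.60 dmg/mana


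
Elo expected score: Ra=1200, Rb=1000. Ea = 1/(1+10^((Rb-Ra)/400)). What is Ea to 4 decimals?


Elo expected score: Ea = 1/(1 + 10^((Rb-Ra)/400))
Rb - Ra = 1000 - 1200 = -200
(Rb-Ra)/400 = -200/400 = -0.5
10^-0.5 = 0.316228
Ea = 1/(1 + 0.316228) = 1/1.316228 = 0.7597

0.7597


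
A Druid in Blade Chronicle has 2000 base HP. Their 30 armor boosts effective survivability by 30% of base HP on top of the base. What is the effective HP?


EHP = 2000 * (1 + 30/100)
= 2000 * (1 + 0.3)
= 2000 * 1.3
= 2600.0

2600.0 EHP


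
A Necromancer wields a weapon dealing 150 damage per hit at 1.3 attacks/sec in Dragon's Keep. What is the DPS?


DPS = damage * attack_speed
= 150 * 1.3
= 195.0

195.0 DPS


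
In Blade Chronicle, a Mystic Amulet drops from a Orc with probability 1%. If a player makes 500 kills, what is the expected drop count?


Expected drops = kills * (drop_rate / 100)
= 500 * (1 / 100)
= 500 * 0.01
= 5.0

5.0 drops


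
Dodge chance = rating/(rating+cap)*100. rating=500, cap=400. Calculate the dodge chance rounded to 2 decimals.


dodge% = 500 / (500 + 400) * 100
= 500 / 900 * 100
= 0.555556 * 100
= 55.56%

55.56%


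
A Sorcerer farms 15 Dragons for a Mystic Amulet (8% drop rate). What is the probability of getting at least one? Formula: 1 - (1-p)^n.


P(at least one) = 1 - P(none) = 1 - (1-p)^n
p = 8/100 = 0.08
1 - p = 0.92
(1 - p)^15 = 0.92^15 = 0.286297
P(at least one) = 1 - 0.286297 = 0.7137

0.7137


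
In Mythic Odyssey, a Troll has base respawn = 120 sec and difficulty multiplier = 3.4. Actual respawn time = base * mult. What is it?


Respawn time = base * multiplier
= 120 * 3.4
= 408.0 seconds

408.0 seconds


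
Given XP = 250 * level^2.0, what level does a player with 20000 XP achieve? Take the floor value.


XP = 250 * level^2.0, so level = (XP / 250)^(1/2.0)
= (20000 / 250)^(1/2.0)
= 80.0^0.5
= 8.9443
Floor: level = 8

level 8


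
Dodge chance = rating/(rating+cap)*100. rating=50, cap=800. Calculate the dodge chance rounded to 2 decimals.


dodge% = 50 / (50 + 800) * 100
= 50 / 850 * 100
= 0.058824 * 100
= 5.88%

5.88%


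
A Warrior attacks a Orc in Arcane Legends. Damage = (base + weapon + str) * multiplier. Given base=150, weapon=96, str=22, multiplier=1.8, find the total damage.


Sum base + weapon + str = 150 + 96 + 22 = 268
Multiply by 1.8:
268 * 1.8 = 482.4

482.4 damage


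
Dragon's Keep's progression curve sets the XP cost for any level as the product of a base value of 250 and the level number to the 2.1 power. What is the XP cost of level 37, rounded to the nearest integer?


XP = 250 * level^2.1
Substitute level = 37:
XP = 250 * 37^2.1
= 250 * 1964.3715
= 491093

491093 XP


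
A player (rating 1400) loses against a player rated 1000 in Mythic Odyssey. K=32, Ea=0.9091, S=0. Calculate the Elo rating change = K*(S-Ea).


Elo update: delta = K * (S - Ea), where S = 0 (loses)
S - Ea = 0 - 0.9091 = -0.9091
Rating change = 32 * -0.9091
= -29.09

-29.09 rating points


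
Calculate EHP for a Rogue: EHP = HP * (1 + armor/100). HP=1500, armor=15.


EHP = 1500 * (1 + 15/100)
= 1500 * (1 + 0.15)
= 1500 * 1.15
= 1725.0

1725.0 EHP


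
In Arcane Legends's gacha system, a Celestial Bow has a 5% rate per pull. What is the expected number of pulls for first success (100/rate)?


Expected pulls for a geometric distribution = 1/p = 100 / rate%
= 100 / 5
= 20.0

20.0 pulls


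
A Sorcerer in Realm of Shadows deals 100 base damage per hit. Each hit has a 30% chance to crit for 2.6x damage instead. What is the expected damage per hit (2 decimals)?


E[dmg] = base * (1 + crit_chance * (crit_mult - 1))
cc as decimal = 30/100 = 0.3
cm - 1 = 2.6 - 1 = 1.6
Bonus factor = 0.3 * 1.6 = 0.48
Total multiplier = 1 + 0.48 = 1.48
Expected damage = 100 * 1.48 = 148.00

148.00 damage


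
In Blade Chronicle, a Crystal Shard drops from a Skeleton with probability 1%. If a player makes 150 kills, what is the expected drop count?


Expected drops = kills * (drop_rate / 100)
= 150 * (1 / 100)
= 150 * 0.01
= 1.5

1.5 drops


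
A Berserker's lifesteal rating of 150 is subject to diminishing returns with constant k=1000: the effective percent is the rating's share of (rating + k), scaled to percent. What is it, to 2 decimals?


effective% = rating / (rating + k) * 100
= 150 / (150 + 1000) * 100
= 150 / 1150 * 100
= 0.130435 * 100
= 13.04%

13.04%


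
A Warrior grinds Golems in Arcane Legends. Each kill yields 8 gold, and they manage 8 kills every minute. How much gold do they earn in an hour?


Gold per minute = 8 * 8 = 64
Gold per hour = 64 * 60 = 3840

3840 gold/hour


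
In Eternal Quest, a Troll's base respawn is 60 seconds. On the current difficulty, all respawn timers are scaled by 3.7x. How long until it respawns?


Respawn time = base * multiplier
= 60 * 3.7
= 222.0 seconds

222.0 seconds


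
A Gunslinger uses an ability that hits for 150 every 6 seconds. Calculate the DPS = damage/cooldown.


DPS = damage / cooldown
= 150 / 6
= 25.00

25.00 DPS


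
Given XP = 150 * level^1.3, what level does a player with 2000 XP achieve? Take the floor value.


XP = 150 * level^1.3, so level = (XP / 150)^(1/1.3)
= (2000 / 150)^(1/1.3)
= 13.3333^0.7692
= 7.3339
Floor: level = 7

level 7


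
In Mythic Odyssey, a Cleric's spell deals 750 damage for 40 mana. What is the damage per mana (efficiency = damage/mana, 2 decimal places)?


Efficiency = damage / mana
= 750 / 40
= 18.75

18.75 dmg/mana


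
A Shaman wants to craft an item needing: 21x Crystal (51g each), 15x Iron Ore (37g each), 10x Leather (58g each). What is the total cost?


Cost breakdown:
  Crystal: 21 * 51 = 1071
  Iron Ore: 15 * 37 = 555
  Leather: 10 * 58 = 580
Total = 1071 + 555 + 580 = 2206

2206 gold


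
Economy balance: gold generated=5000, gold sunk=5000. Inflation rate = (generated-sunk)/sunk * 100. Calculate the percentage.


Net gold = 5000 - 5000 = 0
Inflation rate = net / sunk * 100 = 0 / 5000 * 100
= 0.0 * 100
= 0.00%

0.00%


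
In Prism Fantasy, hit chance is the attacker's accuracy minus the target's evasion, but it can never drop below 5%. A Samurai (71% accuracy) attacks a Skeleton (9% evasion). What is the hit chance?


accuracy - evasion = 71 - 9 = 62
Apply floor: max(62, 5) = 62
Hit chance = 62%

62%


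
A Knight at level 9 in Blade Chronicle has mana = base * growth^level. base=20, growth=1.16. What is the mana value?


value = base * growth^level
= 20 * 1.16^9
= 20 * 3.802961
= 76.06

76.06 mana


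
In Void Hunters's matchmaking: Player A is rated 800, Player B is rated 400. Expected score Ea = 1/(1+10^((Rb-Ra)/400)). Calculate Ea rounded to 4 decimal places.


Elo expected score: Ea = 1/(1 + 10^((Rb-Ra)/400))
Rb - Ra = 400 - 800 = -400
(Rb-Ra)/400 = -400/400 = -1.0
10^-1.0 = 0.1
Ea = 1/(1 + 0.1) = 1/1.1 = 0.9091

0.9091


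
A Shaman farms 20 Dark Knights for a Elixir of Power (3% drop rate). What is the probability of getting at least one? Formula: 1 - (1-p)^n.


P(at least one) = 1 - P(none) = 1 - (1-p)^n
p = 3/100 = 0.03
1 - p = 0.97
(1 - p)^20 = 0.97^20 = 0.543794
P(at least one) = 1 - 0.543794 = 0.4562

0.4562


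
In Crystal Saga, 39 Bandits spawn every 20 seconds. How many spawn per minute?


Spawns per minute = count * (60 / interval)
= 39 * (60 / 20)
= 39 * 3.0
= 117.0

117.0 per minute


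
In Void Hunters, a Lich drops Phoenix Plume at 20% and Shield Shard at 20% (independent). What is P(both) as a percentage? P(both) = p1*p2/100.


For independent events, P(both) = P(A) * P(B)
= 20% * 20%
= 400 / 100 %
= 4.0%

4.0%


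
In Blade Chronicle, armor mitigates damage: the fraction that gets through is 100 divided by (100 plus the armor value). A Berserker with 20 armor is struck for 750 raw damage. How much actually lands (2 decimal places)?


actual = 750 * 100 / (100 + 20)
= 750 * 100 / 120
= 75000 / 120
= 625.00

625.00 damage


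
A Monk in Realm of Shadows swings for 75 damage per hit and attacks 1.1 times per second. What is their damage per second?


DPS = damage * attack_speed
= 75 * 1.1
= 82.5

82.5 DPS


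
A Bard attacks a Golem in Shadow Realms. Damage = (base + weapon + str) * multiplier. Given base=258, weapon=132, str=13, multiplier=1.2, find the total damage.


Sum base + weapon + str = 258 + 132 + 13 = 403
Multiply by 1.2:
403 * 1.2 = 483.6

483.6 damage


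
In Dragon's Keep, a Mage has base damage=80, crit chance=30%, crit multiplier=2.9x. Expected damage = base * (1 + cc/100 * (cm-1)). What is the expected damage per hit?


E[dmg] = base * (1 + crit_chance * (crit_mult - 1))
cc as decimal = 30/100 = 0.3
cm - 1 = 2.9 - 1 = 1.9
Bonus factor = 0.3 * 1.9 = 0.57
Total multiplier = 1 + 0.57 = 1.57
Expected damage = 80 * 1.57 = 125.60

125.60 damage


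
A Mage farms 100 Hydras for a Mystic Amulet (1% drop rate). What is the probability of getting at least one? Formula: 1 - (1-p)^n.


P(at least one) = 1 - P(none) = 1 - (1-p)^n
p = 1/100 = 0.01
1 - p = 0.99
(1 - p)^100 = 0.99^100 = 0.366032
P(at least one) = 1 - 0.366032 = 0.6340

0.6340


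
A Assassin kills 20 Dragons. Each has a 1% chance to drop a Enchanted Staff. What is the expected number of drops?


Expected drops = kills * (drop_rate / 100)
= 20 * (1 / 100)
= 20 * 0.01
= 0.2

0.2 drops


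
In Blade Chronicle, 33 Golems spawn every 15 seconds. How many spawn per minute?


Spawns per minute = count * (60 / interval)
= 33 * (60 / 15)
= 33 * 4.0
= 132.0

132.0 per minute


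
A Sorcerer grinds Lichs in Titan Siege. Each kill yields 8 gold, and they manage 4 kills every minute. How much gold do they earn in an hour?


Gold per minute = 8 * 4 = 32
Gold per hour = 32 * 60 = 1920

1920 gold/hour


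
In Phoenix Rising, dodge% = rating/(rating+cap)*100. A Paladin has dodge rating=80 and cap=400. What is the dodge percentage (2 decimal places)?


dodge% = 80 / (80 + 400) * 100
= 80 / 480 * 100
= 0.166667 * 100
= 16.67%

16.67%


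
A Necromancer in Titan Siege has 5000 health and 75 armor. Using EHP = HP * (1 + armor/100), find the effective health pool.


EHP = 5000 * (1 + 75/100)
= 5000 * (1 + 0.75)
= 5000 * 1.75
= 8750.0

8750.0 EHP


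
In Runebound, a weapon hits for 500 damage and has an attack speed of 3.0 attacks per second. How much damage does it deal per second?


DPS = damage * attack_speed
= 500 * 3.0
= 1500.0

1500.0 DPS


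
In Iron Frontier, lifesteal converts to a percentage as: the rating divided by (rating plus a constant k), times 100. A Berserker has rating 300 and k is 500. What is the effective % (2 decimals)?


effective% = rating / (rating + k) * 100
= 300 / (300 + 500) * 100
= 300 / 800 * 100
= 0.375 * 100
= 37.50%

37.50%


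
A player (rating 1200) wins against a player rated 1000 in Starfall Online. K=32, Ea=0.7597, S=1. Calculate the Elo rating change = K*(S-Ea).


Elo update: delta = K * (S - Ea), where S = 1 (wins)
S - Ea = 1 - 0.7597 = 0.2403
Rating change = 32 * 0.2403
= 7.69

7.69 rating points


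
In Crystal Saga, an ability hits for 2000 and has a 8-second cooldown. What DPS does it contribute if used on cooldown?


DPS = damage / cooldown
= 2000 / 8
= 250.00

250.00 DPS


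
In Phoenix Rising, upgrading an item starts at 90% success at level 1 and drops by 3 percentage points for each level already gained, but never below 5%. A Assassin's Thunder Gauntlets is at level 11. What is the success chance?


raw_rate = 90 - 3 * (11 - 1)
= 90 - 3 * 10
= 90 - 30
= 60
Apply floor: max(60, 5) = 60%

60%


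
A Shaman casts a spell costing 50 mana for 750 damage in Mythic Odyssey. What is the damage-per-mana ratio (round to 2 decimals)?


Efficiency = damage / mana
= 750 / 50
= 15.00

15.00 dmg/mana


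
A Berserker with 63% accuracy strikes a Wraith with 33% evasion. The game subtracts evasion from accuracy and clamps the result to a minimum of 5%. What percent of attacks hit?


accuracy - evasion = 63 - 33 = 30
Apply floor: max(30, 5) = 30
Hit chance = 30%

30%


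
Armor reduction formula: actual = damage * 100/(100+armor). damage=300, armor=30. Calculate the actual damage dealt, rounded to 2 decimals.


actual = 300 * 100 / (100 + 30)
= 300 * 100 / 130
= 30000 / 130
= 230.77

230.77 damage


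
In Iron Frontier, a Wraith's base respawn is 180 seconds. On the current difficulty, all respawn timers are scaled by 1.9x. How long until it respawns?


Respawn time = base * multiplier
= 180 * 1.9
= 342.0 seconds

342.0 seconds


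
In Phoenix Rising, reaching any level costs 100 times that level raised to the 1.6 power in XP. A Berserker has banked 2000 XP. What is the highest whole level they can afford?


XP = 100 * level^1.6, so level = (XP / 100)^(1/1.6)
= (2000 / 100)^(1/1.6)
= 20.0^0.625
= 6.5034
Floor: level = 6

level 6


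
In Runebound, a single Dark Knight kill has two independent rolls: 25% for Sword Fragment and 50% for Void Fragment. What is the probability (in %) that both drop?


For independent events, P(both) = P(A) * P(B)
= 25% * 50%
= 1250 / 100 %
= 12.5%

12.5%


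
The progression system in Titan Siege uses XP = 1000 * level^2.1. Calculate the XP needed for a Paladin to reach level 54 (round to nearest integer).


XP = 1000 * level^2.1
Substitute level = 54:
XP = 1000 * 54^2.1
= 1000 * 4345.3713
= 4345371

4345371 XP


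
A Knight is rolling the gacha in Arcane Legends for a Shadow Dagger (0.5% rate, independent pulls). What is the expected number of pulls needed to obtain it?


Expected pulls for a geometric distribution = 1/p = 100 / rate%
= 100 / 0.5
= 200.0

200.0 pulls


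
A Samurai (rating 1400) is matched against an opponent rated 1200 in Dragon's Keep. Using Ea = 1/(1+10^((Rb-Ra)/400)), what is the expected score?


Elo expected score: Ea = 1/(1 + 10^((Rb-Ra)/400))
Rb - Ra = 1200 - 1400 = -200
(Rb-Ra)/400 = -200/400 = -0.5
10^-0.5 = 0.316228
Ea = 1/(1 + 0.316228) = 1/1.316228 = 0.7597

0.7597


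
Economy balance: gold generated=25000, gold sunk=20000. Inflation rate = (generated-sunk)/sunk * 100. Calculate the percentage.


Net gold = 25000 - 20000 = 5000
Inflation rate = net / sunk * 100 = 5000 / 20000 * 100
= 0.25 * 100
= 25.00%

25.00%


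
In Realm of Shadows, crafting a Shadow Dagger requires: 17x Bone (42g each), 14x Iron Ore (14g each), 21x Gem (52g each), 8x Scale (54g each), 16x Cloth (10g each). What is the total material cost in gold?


Cost breakdown:
  Bone: 17 * 42 = 714
  Iron Ore: 14 * 14 = 196
  Gem: 21 * 52 = 1092
  Scale: 8 * 54 = 432
  Cloth: 16 * 10 = 160
Total = 714 + 196 + 1092 + 432 + 160 = 2594

2594 gold


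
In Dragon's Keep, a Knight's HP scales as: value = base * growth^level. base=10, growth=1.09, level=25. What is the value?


value = base * growth^level
= 10 * 1.09^25
= 10 * 8.623081
= 86.23

86.23 HP


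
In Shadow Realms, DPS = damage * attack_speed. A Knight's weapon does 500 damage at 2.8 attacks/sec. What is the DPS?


DPS = damage * attack_speed
= 500 * 2.8
= 1400.0

1400.0 DPS


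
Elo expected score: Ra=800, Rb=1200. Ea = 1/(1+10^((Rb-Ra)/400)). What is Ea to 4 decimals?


Elo expected score: Ea = 1/(1 + 10^((Rb-Ra)/400))
Rb - Ra = 1200 - 800 = 400
(Rb-Ra)/400 = 400/400 = 1.0
10^1.0 = 10.0
Ea = 1/(1 + 10.0) = 1/11.0 = 0.0909

0.0909


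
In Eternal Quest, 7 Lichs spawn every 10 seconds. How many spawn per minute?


Spawns per minute = count * (60 / interval)
= 7 * (60 / 10)
= 7 * 6.0
= 42.0

42.0 per minute


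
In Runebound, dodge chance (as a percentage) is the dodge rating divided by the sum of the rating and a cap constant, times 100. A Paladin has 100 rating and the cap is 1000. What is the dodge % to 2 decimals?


dodge% = 100 / (100 + 1000) * 100
= 100 / 1100 * 100
= 0.090909 * 100
= 9.09%

9.09%


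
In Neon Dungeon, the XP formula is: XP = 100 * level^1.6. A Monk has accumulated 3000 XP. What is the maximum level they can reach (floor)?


XP = 100 * level^1.6, so level = (XP / 100)^(1/1.6)
= (3000 / 100)^(1/1.6)
= 30.0^0.625
= 8.3792
Floor: level = 8

level 8


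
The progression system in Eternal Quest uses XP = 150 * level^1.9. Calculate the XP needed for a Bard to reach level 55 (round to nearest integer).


XP = 150 * level^1.9
Substitute level = 55:
XP = 150 * 55^1.9
= 150 * 2026.2317
= 303935

303935 XP


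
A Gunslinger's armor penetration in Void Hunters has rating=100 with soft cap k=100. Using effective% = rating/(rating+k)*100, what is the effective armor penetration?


effective% = rating / (rating + k) * 100
= 100 / (100 + 100) * 100
= 100 / 200 * 100
= 0.5 * 100
= 50.00%

50.00%


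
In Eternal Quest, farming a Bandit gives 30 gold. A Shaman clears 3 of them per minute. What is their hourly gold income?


Gold per minute = 30 * 3 = 90
Gold per hour = 90 * 60 = 5400

5400 gold/hour


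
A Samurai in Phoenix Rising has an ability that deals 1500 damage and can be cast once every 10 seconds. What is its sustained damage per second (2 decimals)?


DPS = damage / cooldown
= 1500 / 10
= 150.00

150.00 DPS


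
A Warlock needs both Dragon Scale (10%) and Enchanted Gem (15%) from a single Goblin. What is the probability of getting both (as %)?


For independent events, P(both) = P(A) * P(B)
= 10% * 15%
= 150 / 100 %
= 1.5%

1.5%


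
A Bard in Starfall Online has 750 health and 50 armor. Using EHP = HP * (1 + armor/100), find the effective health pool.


EHP = 750 * (1 + 50/100)
= 750 * (1 + 0.5)
= 750 * 1.5
= 1125.0

1125.0 EHP


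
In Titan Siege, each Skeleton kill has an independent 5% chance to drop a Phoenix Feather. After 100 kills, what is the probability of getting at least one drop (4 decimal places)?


P(at least one) = 1 - P(none) = 1 - (1-p)^n
p = 5/100 = 0.05
1 - p = 0.95
(1 - p)^100 = 0.95^100 = 0.005921
P(at least one) = 1 - 0.005921 = 0.9941

0.9941


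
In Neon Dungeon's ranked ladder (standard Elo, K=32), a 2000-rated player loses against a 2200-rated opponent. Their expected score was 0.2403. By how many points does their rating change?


Elo update: delta = K * (S - Ea), where S = 0 (loses)
S - Ea = 0 - 0.2403 = -0.2403
Rating change = 32 * -0.2403
= -7.69

-7.69 rating points


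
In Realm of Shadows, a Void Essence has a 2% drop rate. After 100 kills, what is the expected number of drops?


Expected drops = kills * (drop_rate / 100)
= 100 * (2 / 100)
= 100 * 0.02
= 2.0

2.0 drops


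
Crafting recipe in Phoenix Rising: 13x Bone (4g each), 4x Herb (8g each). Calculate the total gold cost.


Cost breakdown:
  Bone: 13 * 4 = 52
  Herb: 4 * 8 = 32
Total = 52 + 32 = 84

84 gold


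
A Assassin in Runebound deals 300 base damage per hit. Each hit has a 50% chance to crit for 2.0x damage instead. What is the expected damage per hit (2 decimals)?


E[dmg] = base * (1 + crit_chance * (crit_mult - 1))
cc as decimal = 50/100 = 0.5
cm - 1 = 2.0 - 1 = 1.0
Bonus factor = 0.5 * 1.0 = 0.5
Total multiplier = 1 + 0.5 = 1.5
Expected damage = 300 * 1.5 = 450.00

450.00 damage


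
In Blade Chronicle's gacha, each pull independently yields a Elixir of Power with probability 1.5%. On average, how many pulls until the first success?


Expected pulls for a geometric distribution = 1/p = 100 / rate%
= 100 / 1.5
= 66.67

66.67 pulls


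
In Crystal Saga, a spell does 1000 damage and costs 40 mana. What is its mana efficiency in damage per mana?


Efficiency = damage / mana
= 1000 / 40
= 25.00

25.00 dmg/mana


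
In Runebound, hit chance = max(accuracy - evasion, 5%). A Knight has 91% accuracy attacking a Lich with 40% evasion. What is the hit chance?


accuracy - evasion = 91 - 40 = 51
Apply floor: max(51, 5) = 51
Hit chance = 51%

51%


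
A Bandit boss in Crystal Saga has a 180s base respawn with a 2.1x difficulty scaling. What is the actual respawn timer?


Respawn time = base * multiplier
= 180 * 2.1
= 378.0 seconds

378.0 seconds


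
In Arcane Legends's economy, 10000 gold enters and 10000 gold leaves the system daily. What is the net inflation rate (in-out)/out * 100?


Net gold = 10000 - 10000 = 0
Inflation rate = net / sunk * 100 = 0 / 10000 * 100
= 0.0 * 100
= 0.00%

0.00%


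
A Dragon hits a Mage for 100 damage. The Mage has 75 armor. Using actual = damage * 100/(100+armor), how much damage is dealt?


actual = 100 * 100 / (100 + 75)
= 100 * 100 / 175
= 10000 / 175
= 57.14

57.14 damage


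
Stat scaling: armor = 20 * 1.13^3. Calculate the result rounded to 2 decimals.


value = base * growth^level
= 20 * 1.13^3
= 20 * 1.442897
= 28.86

28.86 armor


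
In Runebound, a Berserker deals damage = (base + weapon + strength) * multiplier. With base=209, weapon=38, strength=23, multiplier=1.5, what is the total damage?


Sum base + weapon + str = 209 + 38 + 23 = 270
Multiply by 1.5:
270 * 1.5 = 405.0

405.0 damage


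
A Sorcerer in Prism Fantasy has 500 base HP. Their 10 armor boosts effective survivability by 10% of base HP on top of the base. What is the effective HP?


EHP = 500 * (1 + 10/100)
= 500 * (1 + 0.1)
= 500 * 1.1
= 550.0

550.0 EHP


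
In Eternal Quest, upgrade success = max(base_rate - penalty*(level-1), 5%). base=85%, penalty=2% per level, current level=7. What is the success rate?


raw_rate = 85 - 2 * (7 - 1)
= 85 - 2 * 6
= 85 - 12
= 73
Apply floor: max(73, 5) = 73%

73%


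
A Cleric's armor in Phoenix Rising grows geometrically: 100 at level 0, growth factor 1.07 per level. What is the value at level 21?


value = base * growth^level
= 100 * 1.07^21
= 100 * 4.140562
= 414.06

414.06 armor


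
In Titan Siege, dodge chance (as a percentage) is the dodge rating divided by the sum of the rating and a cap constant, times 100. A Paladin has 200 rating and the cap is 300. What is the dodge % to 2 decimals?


dodge% = 200 / (200 + 300) * 100
= 200 / 500 * 100
= 0.4 * 100
= 40.00%

40.00%


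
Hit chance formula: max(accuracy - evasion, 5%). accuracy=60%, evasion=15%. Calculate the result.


accuracy - evasion = 60 - 15 = 45
Apply floor: max(45, 5) = 45
Hit chance = 45%

45%


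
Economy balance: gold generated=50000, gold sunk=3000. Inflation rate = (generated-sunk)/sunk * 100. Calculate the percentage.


Net gold = 50000 - 3000 = 47000
Inflation rate = net / sunk * 100 = 47000 / 3000 * 100
= 15.666667 * 100
= 1566.67%

1566.67%


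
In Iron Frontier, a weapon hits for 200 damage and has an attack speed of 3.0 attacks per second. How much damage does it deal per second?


DPS = damage * attack_speed
= 200 * 3.0
= 600.0

600.0 DPS


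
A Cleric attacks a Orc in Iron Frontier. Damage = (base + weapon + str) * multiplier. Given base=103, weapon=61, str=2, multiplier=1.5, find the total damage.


Sum base + weapon + str = 103 + 61 + 2 = 166
Multiply by 1.5:
166 * 1.5 = 249.0

249.0 damage


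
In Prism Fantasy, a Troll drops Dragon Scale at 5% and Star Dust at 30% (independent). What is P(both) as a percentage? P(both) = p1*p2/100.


For independent events, P(both) = P(A) * P(B)
= 5% * 30%
= 150 / 100 %
= 1.5%

1.5%


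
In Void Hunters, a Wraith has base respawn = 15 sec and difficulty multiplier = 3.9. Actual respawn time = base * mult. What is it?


Respawn time = base * multiplier
= 15 * 3.9
= 58.5 seconds

58.5 seconds


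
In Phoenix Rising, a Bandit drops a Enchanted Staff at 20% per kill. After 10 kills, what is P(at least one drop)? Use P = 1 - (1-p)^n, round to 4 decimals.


P(at least one) = 1 - P(none) = 1 - (1-p)^n
p = 20/100 = 0.2
1 - p = 0.8
(1 - p)^10 = 0.8^10 = 0.107374
P(at least one) = 1 - 0.107374 = 0.8926

0.8926


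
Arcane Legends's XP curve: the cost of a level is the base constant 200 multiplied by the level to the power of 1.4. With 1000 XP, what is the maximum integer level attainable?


XP = 200 * level^1.4, so level = (XP / 200)^(1/1.4)
= (1000 / 200)^(1/1.4)
= 5.0^0.7143
= 3.1569
Floor: level = 3

level 3


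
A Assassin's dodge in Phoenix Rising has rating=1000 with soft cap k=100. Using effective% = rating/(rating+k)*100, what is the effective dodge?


effective% = rating / (rating + k) * 100
= 1000 / (1000 + 100) * 100
= 1000 / 1100 * 100
= 0.909091 * 100
= 90.91%

90.91%


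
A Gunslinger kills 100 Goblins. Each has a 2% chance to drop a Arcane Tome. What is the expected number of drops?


Expected drops = kills * (drop_rate / 100)
= 100 * (2 / 100)
= 100 * 0.02
= 2.0

2.0 drops


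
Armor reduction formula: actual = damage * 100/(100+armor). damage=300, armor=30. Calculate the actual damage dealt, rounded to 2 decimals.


actual = 300 * 100 / (100 + 30)
= 300 * 100 / 130
= 30000 / 130
= 230.77

230.77 damage


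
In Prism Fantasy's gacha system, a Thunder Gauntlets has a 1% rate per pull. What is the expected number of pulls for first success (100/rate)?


Expected pulls for a geometric distribution = 1/p = 100 / rate%
= 100 / 1
= 100.0

100.0 pulls


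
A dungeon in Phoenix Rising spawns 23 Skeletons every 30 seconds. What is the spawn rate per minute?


Spawns per minute = count * (60 / interval)
= 23 * (60 / 30)
= 23 * 2.0
= 46.0

46.0 per minute


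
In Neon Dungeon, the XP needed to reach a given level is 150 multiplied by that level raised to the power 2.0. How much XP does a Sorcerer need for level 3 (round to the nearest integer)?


XP = 150 * level^2.0
Substitute level = 3:
XP = 150 * 3^2.0
= 150 * 9.0
= 1350

1350 XP


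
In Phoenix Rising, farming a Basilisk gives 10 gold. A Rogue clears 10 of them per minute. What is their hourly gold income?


Gold per minute = 10 * 10 = 100
Gold per hour = 100 * 60 = 6000

6000 gold/hour


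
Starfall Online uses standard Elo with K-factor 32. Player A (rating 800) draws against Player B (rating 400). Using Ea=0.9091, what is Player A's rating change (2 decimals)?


Elo update: delta = K * (S - Ea), where S = 0.5 (draws)
S - Ea = 0.5 - 0.9091 = -0.4091
Rating change = 32 * -0.4091
= -13.09

-13.09 rating points


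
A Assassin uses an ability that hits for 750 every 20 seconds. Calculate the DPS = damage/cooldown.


DPS = damage / cooldown
= 750 / 20
= 37.50

37.50 DPS


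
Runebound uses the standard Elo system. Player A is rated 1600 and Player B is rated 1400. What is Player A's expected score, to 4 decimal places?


Elo expected score: Ea = 1/(1 + 10^((Rb-Ra)/400))
Rb - Ra = 1400 - 1600 = -200
(Rb-Ra)/400 = -200/400 = -0.5
10^-0.5 = 0.316228
Ea = 1/(1 + 0.316228) = 1/1.316228 = 0.7597

0.7597


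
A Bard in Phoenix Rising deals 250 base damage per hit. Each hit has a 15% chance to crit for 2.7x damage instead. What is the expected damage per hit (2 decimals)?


E[dmg] = base * (1 + crit_chance * (crit_mult - 1))
cc as decimal = 15/100 = 0.15
cm - 1 = 2.7 - 1 = 1.7
Bonus factor = 0.15 * 1.7 = 0.255
Total multiplier = 1 + 0.255 = 1.255
Expected damage = 250 * 1.255 = 313.75

313.75 damage


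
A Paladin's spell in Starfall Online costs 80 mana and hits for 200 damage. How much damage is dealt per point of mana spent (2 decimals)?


Efficiency = damage / mana
= 200 / 80
= 2.50

2.50 dmg/mana


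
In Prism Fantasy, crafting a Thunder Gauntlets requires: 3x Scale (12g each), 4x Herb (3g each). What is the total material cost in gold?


Cost breakdown:
  Scale: 3 * 12 = 36
  Herb: 4 * 3 = 12
Total = 36 + 12 = 48

48 gold


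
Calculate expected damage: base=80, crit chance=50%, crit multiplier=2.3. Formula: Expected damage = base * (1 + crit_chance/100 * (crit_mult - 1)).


E[dmg] = base * (1 + crit_chance * (crit_mult - 1))
cc as decimal = 50/100 = 0.5
cm - 1 = 2.3 - 1 = 1.3
Bonus factor = 0.5 * 1.3 = 0.65
Total multiplier = 1 + 0.65 = 1.65
Expected damage = 80 * 1.65 = 132.00

132.00 damage


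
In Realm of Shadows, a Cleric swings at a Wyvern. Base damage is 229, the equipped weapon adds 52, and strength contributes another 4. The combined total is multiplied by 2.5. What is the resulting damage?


Sum base + weapon + str = 229 + 52 + 4 = 285
Multiply by 2.5:
285 * 2.5 = 712.5

712.5 damage


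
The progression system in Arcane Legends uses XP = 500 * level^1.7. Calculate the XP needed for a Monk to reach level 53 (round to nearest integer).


XP = 500 * level^1.7
Substitute level = 53:
XP = 500 * 53^1.7
= 500 * 853.6286
= 426814

426814 XP


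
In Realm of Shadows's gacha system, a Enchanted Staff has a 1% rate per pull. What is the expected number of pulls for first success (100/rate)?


Expected pulls for a geometric distribution = 1/p = 100 / rate%
= 100 / 1
= 100.0

100.0 pulls


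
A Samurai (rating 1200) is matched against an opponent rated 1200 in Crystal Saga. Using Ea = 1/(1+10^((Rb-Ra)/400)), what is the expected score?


Elo expected score: Ea = 1/(1 + 10^((Rb-Ra)/400))
Rb - Ra = 1200 - 1200 = 0
(Rb-Ra)/400 = 0/400 = 0.0
10^0.0 = 1.0
Ea = 1/(1 + 1.0) = 1/2.0 = 0.5000

0.5000


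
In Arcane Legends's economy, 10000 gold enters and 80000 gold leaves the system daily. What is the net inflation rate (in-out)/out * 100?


Net gold = 10000 - 80000 = -70000
Inflation rate = net / sunk * 100 = -70000 / 80000 * 100
= -0.875 * 100
= -87.50%

-87.50%


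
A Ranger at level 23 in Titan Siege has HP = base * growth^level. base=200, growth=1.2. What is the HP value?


value = base * growth^level
= 200 * 1.2^23
= 200 * 66.247373
= 13249.47

13249.47 HP


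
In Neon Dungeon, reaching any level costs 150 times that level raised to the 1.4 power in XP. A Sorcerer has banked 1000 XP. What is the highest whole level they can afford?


XP = 150 * level^1.4, so level = (XP / 150)^(1/1.4)
= (1000 / 150)^(1/1.4)
= 6.6667^0.7143
= 3.8771
Floor: level = 3

level 3


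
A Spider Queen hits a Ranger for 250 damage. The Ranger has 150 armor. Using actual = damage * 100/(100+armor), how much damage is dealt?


actual = 250 * 100 / (100 + 150)
= 250 * 100 / 250
= 25000 / 250
= 100.00

100.00 damage


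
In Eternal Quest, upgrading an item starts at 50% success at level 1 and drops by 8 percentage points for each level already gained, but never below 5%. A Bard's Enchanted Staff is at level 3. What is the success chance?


raw_rate = 50 - 8 * (3 - 1)
= 50 - 8 * 2
= 50 - 16
= 34
Apply floor: max(34, 5) = 34%

34%


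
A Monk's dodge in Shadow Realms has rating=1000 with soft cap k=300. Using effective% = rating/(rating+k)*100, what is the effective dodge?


effective% = rating / (rating + k) * 100
= 1000 / (1000 + 300) * 100
= 1000 / 1300 * 100
= 0.769231 * 100
= 76.92%

76.92%


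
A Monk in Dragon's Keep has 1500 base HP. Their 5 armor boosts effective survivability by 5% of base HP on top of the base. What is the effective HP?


EHP = 1500 * (1 + 5/100)
= 1500 * (1 + 0.05)
= 1500 * 1.05
= 1575.0

1575.0 EHP


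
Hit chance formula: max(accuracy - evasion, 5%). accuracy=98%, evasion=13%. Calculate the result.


accuracy - evasion = 98 - 13 = 85
Apply floor: max(85, 5) = 85
Hit chance = 85%

85%


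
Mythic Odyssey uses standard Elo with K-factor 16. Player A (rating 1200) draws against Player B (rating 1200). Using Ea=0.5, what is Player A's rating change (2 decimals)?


Elo update: delta = K * (S - Ea), where S = 0.5 (draws)
S - Ea = 0.5 - 0.5 = 0.0
Rating change = 16 * 0.0
= 0.00

0.00 rating points


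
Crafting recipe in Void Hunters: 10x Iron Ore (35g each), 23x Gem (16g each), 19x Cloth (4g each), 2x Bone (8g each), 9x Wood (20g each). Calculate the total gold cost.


Cost breakdown:
  Iron Ore: 10 * 35 = 350
  Gem: 23 * 16 = 368
  Cloth: 19 * 4 = 76
  Bone: 2 * 8 = 16
  Wood: 9 * 20 = 180
Total = 350 + 368 + 76 + 16 + 180 = 990

990 gold


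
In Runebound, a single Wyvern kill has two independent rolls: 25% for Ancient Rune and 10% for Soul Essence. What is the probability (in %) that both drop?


For independent events, P(both) = P(A) * P(B)
= 25% * 10%
= 250 / 100 %
= 2.5%

2.5%


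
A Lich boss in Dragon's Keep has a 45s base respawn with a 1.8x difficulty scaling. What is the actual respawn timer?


Respawn time = base * multiplier
= 45 * 1.8
= 81.0 seconds

81.0 seconds


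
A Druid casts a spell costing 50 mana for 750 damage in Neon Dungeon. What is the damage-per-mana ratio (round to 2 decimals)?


Efficiency = damage / mana
= 750 / 50
= 15.00

15.00 dmg/mana


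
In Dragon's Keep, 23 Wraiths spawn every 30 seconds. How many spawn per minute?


Spawns per minute = count * (60 / interval)
= 23 * (60 / 30)
= 23 * 2.0
= 46.0

46.0 per minute


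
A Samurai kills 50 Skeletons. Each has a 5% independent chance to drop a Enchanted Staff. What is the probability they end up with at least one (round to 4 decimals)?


P(at least one) = 1 - P(none) = 1 - (1-p)^n
p = 5/100 = 0.05
1 - p = 0.95
(1 - p)^50 = 0.95^50 = 0.076945
P(at least one) = 1 - 0.076945 = 0.9231

0.9231


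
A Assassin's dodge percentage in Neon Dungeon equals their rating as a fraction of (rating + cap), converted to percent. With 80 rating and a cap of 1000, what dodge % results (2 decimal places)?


dodge% = 80 / (80 + 1000) * 100
= 80 / 1080 * 100
= 0.074074 * 100
= 7.41%

7.41%


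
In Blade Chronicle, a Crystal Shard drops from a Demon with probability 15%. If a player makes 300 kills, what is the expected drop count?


Expected drops = kills * (drop_rate / 100)
= 300 * (15 / 100)
= 300 * 0.15
= 45.0

45.0 drops


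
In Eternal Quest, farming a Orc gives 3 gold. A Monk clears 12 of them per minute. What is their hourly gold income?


Gold per minute = 3 * 12 = 36
Gold per hour = 36 * 60 = 2160

2160 gold/hour


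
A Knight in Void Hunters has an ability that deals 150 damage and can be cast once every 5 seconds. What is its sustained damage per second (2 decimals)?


DPS = damage / cooldown
= 150 / 5
= 30.00

30.00 DPS


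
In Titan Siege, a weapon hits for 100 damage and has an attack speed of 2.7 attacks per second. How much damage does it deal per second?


DPS = damage * attack_speed
= 100 * 2.7
= 270.0

270.0 DPS


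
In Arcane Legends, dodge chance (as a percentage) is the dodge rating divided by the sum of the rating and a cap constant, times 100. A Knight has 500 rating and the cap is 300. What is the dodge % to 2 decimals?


dodge% = 500 / (500 + 300) * 100
= 500 / 800 * 100
= 0.625 * 100
= 62.50%

62.50%


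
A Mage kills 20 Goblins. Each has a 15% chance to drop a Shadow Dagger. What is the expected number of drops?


Expected drops = kills * (drop_rate / 100)
= 20 * (15 / 100)
= 20 * 0.15
= 3.0

3.0 drops


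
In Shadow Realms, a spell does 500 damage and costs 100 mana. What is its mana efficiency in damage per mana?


Efficiency = damage / mana
= 500 / 100
= 5.00

5.00 dmg/mana


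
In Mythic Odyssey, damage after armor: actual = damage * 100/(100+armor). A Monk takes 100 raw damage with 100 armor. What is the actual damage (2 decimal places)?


actual = 100 * 100 / (100 + 100)
= 100 * 100 / 200
= 10000 / 200
= 50.00

50.00 damage


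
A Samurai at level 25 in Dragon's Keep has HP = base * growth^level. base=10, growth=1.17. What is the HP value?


value = base * growth^level
= 10 * 1.17^25
= 10 * 50.657826
= 506.58

506.58 HP


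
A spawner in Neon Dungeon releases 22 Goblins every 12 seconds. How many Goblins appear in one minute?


Spawns per minute = count * (60 / interval)
= 22 * (60 / 12)
= 22 * 5.0
= 110.0

110.0 per minute


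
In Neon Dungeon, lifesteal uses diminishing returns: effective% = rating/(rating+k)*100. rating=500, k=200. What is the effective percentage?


effective% = rating / (rating + k) * 100
= 500 / (500 + 200) * 100
= 500 / 700 * 100
= 0.714286 * 100
= 71.43%

71.43%


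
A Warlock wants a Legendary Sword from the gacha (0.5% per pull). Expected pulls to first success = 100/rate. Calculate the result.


Expected pulls for a geometric distribution = 1/p = 100 / rate%
= 100 / 0.5
= 200.0

200.0 pulls


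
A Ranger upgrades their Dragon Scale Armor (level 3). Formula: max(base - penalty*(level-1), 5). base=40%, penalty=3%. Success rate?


raw_rate = 40 - 3 * (3 - 1)
= 40 - 3 * 2
= 40 - 6
= 34
Apply floor: max(34, 5) = 34%

34%


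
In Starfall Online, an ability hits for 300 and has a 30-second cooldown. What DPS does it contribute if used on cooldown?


DPS = damage / cooldown
= 300 / 30
= 10.00

10.00 DPS
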